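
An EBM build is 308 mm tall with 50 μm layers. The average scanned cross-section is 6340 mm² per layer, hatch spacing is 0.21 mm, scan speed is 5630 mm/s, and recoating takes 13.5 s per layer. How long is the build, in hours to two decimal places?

Layer count = ceil(308 / 0.05) = 6160.
Hatch length per layer = 6340 / 0.21 = 30190.5 mm.
Beam time per layer = 30190.5 / 5630 = 5.3624 s.
Layer cycle = 5.3624 + 13.5 = 18.8624 s.
6160 layers × 18.8624 s/layer = 116192.384 s, i.e. 32.28 hours.

32.28 hours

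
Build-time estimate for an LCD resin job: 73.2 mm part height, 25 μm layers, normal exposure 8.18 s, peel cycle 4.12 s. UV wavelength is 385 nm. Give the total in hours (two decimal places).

10.00 hours

Layers = ⌈73.2/0.025⌉ = 2928.
Cycle time = 8.18 + 4.12, so 12.3 s.
Build time: 2928 × 12.3 s = 36014.4 s, i.e. 10.00 hours.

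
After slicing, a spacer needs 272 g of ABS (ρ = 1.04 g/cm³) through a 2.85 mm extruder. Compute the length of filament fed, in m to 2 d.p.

Extruded volume: 272/1.04 = 261.5385 cm³ (261538.5 mm³).
Cross-section of 2.85 mm filament: π·(2.85/2)² = 6.3794 mm².
Length = 261538.5 / 6.3794 = 40997.35 mm = 41.00 m.

41.00 m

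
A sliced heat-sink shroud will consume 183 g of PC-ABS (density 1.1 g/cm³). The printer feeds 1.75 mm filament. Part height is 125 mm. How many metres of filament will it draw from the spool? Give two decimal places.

69.17 m

Extruded volume: 183/1.1 = 166.3636 cm³ (166363.6 mm³).
A = π r² = π × 0.875² = 2.4053 mm².
L = V/A = 166363.6/2.4053 = 69165.43 mm → 69.17 m.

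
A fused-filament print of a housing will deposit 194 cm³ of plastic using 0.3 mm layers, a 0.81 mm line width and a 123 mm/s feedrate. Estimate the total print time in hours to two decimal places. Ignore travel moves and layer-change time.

1.80 hours

Line area: 0.3 × 0.81 → 0.243 mm².
Total extruded path = 194000/0.243 = 798353.9 mm.
Time extruding = 798353.9 / 123 = 6490.7 s.
In the requested units: 6490.7 s = 1.80 hours.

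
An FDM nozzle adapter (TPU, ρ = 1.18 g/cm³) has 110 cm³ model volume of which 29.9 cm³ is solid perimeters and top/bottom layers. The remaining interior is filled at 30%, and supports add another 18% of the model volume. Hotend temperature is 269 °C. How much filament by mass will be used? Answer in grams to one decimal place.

87.0 g

Interior volume: 110 − 29.9 → 80.1 cm³.
Deposited infill: 0.30 × 80.1 → 24.03 cm³.
Support: 0.18 × 110 → 19.8 cm³.
Deposited volume = 29.9 + 24.03 + 19.8 = 73.73 cm³.
Mass: 73.73 × 1.18 → 87.0014 g.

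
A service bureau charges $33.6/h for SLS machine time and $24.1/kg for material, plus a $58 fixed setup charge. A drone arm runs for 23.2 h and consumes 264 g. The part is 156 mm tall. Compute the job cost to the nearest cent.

$843.88

Machine cost = 33.6 × 23.2, so $779.52.
Material charge = 24.1 × 264/1000 = $6.3624.
Adding setup: 779.52 + 6.3624 + 58 → 843.8824 ≈ $843.88.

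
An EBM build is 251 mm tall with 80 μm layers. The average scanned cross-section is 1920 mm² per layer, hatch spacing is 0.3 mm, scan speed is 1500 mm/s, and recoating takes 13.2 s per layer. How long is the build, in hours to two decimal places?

15.23 hours

Layers = ⌈251/0.08⌉ = 3138.
Scan path per layer: 1920 / 0.3 → 6400 mm.
Beam time per layer: 6400 / 1500 → 4.2667 s.
Time per layer = 4.2667 + 13.2, so 17.4667 s.
Total: 3138 × 17.4667 s = 54810.5046 s → 15.23 hours.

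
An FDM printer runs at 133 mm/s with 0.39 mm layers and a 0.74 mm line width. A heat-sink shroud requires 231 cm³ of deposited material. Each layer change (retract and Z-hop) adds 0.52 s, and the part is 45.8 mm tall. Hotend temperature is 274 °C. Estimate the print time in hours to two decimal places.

1.69 hours

Line area = 0.39 × 0.74 = 0.2886 mm².
Toolpath length = 231 cm³ / 0.2886 mm² = 231000 / 0.2886 = 800415.8 mm.
Print-move time: 800415.8 / 133 → 6018.2 s.
Layers = ⌈45.8/0.39⌉ = 118.
Z-hop total: 118 × 0.52 → 61.36 s.
Total = 6018.2 + 61.36 = 6079.56 s = 1.69 hours.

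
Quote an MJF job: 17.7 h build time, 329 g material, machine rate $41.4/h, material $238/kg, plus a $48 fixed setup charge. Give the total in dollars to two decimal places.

$859.08

Time charge: 41.4 × 17.7 → $732.78.
Feedstock cost: 238 × 329/1000 → $78.302.
Adding setup: 732.78 + 78.302 + 48 → 859.082 ≈ $859.08.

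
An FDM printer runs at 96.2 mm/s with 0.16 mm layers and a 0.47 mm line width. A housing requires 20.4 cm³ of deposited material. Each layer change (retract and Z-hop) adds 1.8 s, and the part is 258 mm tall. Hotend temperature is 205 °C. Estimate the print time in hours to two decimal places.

1.59 hours

Bead cross-section = 0.16 × 0.47, so 0.0752 mm².
Toolpath length = 20.4 cm³ / 0.0752 mm² = 20400 / 0.0752 = 271276.6 mm.
Print-move time = 271276.6 / 96.2, so 2819.9 s.
Layers = ⌈258/0.16⌉ = 1613.
Z-hop total = 1613 × 1.8 = 2903.4 s.
Total = 2819.9 + 2903.4 = 5723.3 s = 1.59 hours.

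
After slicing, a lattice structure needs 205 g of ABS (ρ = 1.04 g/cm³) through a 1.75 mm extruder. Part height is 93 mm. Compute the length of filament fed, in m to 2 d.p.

81.95 m

Volume = 205 g / 1.04 g·cm⁻³ = 197.1154 cm³ = 197115.4 mm³.
Filament cross-section = π × (1.75/2)² = 2.4053 mm².
Length = 197115.4 / 2.4053 = 81950.44 mm = 81.95 m.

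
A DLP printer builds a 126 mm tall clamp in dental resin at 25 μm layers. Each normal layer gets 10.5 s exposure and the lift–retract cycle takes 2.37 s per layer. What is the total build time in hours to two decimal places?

18.02 hours

Number of layers: 126 / 0.025 → 5040 (rounded up).
Per-layer time = 10.5 + 2.37, so 12.87 s.
Total = 5040 × 12.87 = 64864.8 s = 18.02 hours.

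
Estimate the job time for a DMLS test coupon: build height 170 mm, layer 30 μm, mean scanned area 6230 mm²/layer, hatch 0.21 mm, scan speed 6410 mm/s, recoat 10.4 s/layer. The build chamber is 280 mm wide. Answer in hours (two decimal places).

Layers = ⌈170/0.03⌉ = 5667.
Per-layer scan distance = 6230 / 0.21, so 29666.7 mm.
Per-layer scan time: 29666.7 / 6410 → 4.6282 s.
Layer cycle: 4.6282 + 10.4 → 15.0282 s.
Total: 5667 × 15.0282 s = 85164.8094 s → 23.66 hours.

23.66 hours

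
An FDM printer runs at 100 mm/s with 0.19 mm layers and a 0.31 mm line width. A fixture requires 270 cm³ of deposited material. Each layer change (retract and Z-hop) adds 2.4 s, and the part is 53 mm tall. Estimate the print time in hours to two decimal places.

Bead cross-section: 0.19 × 0.31 → 0.0589 mm².
Toolpath length = 270 cm³ / 0.0589 mm² = 270000 / 0.0589 = 4584040.7 mm.
Extrusion time = 4584040.7 / 100 = 45840.4 s.
Layer count = ceil(53 / 0.19) = 279.
Z-hop total: 279 × 2.4 → 669.6 s.
Total = 45840.4 + 669.6 = 46510 s = 12.92 hours.

12.92 hours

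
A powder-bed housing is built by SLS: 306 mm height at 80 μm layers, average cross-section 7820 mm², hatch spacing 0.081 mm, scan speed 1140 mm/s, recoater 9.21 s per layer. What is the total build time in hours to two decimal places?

99.77 hours

Layers = ⌈306/0.08⌉ = 3825.
Hatch length per layer = 7820 / 0.081, so 96543.2 mm.
Per-layer scan time: 96543.2 / 1140 → 84.687 s.
Layer cycle = 84.687 + 9.21, so 93.897 s.
Total: 3825 × 93.897 s = 359156.025 s → 99.77 hours.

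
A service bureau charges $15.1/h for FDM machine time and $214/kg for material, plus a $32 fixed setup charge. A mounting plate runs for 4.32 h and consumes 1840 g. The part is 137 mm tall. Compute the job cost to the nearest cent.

$490.99

Machine cost: 15.1 × 4.32 → $65.232.
Material cost = 214 × 1840/1000 = $393.76.
Total = 65.232 + 393.76 + 32 = 490.992 ≈ $490.99.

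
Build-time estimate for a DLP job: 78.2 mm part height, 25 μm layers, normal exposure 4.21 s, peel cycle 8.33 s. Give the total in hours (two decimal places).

10.90 hours

Number of layers: 78.2 / 0.025 → 3128 (rounded up).
Cycle time = 4.21 + 8.33 = 12.54 s.
Build time: 3128 × 12.54 s = 39225.12 s, i.e. 10.90 hours.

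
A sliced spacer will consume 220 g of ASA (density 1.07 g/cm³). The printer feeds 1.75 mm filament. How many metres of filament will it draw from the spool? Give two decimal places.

Volume = 220 g / 1.07 g·cm⁻³ = 205.6075 cm³ = 205607.5 mm³.
Filament cross-section = π × (1.75/2)² = 2.4053 mm².
L = V/A = 205607.5/2.4053 = 85481.02 mm → 85.48 m.

85.48 m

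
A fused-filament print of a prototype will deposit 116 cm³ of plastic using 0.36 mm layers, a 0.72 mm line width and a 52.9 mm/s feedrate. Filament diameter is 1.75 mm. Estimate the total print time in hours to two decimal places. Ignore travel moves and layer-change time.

Bead cross-section = 0.36 × 0.72 = 0.2592 mm².
Total extruded path = 116000/0.2592 = 447530.9 mm.
Time extruding = 447530.9 / 52.9 = 8459.9 s.
In the requested units: 8459.9 s = 2.35 hours.

2.35 hours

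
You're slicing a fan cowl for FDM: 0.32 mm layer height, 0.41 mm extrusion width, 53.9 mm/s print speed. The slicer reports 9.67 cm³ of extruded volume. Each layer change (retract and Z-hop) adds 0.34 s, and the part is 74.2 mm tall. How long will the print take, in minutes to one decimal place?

Extrusion cross-section = 0.32 × 0.41, so 0.1312 mm².
Path length: 9670 mm³ / 0.1312 mm² → 73704.3 mm.
Time extruding = 73704.3 / 53.9, so 1367.4 s.
Number of layers: 74.2 / 0.32 → 232 (rounded up).
Non-print overhead = 232 × 0.34, so 78.88 s.
Total = 1367.4 + 78.88 = 1446.28 s = 24.1 minutes.

24.1 minutes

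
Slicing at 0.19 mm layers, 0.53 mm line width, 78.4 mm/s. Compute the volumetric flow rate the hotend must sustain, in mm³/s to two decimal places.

Bead cross-section: 0.19 × 0.53 → 0.1007 mm².
Q = v·A = 78.4 × 0.1007 = 7.89 mm³/s.

7.89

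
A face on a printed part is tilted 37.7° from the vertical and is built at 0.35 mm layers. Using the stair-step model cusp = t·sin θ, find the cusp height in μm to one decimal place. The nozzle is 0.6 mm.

Cusp = layer height × sin(37.7°) = 0.35 × 0.6115 = 0.214025 mm = 214.0 μm.

214.0 μm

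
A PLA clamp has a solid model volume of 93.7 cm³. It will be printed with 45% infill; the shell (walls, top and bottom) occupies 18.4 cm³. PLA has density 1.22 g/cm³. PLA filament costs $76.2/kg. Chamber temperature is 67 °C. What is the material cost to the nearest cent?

Interior volume = 93.7 − 18.4 = 75.3 cm³.
Infill deposited = 0.45 × 75.3 = 33.885 cm³.
Total printed volume = 18.4 + 33.885 = 52.285 cm³.
Mass = 52.285 × 1.22, so 63.7877 g.
At $76.2/kg: 63.7877/1000 × 76.2 = $4.86.

$4.86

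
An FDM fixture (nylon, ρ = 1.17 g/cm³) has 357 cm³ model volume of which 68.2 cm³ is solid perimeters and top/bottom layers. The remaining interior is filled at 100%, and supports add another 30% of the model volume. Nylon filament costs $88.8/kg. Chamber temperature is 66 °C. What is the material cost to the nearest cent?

$48.22

Volume inside the shell = 357 − 68.2 = 288.8 cm³.
Infill deposited = 1.00 × 288.8, so 288.8 cm³.
Support: 0.30 × 357 → 107.1 cm³.
Total extruded = 68.2 + 288.8 + 107.1, so 464.1 cm³.
Mass = 464.1 × 1.17 = 542.997 g.
At $88.8/kg: 542.997/1000 × 88.8 = $48.22.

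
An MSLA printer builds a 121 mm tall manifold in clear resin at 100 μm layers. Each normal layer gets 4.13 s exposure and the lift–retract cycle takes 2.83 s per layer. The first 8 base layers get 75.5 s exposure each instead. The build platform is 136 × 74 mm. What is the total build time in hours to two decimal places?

Number of layers: 121 / 0.1 → 1210 (rounded up).
Base layers = 8 × (75.5 + 2.83), so 626.64 s.
Normal layers = 1202 × (4.13 + 2.83) = 8365.92 s.
Sum: 626.64 + 8365.92 = 8992.56 s → 2.50 hours.

2.50 hours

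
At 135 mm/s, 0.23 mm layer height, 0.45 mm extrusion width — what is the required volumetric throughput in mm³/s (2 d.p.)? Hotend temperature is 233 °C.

Extrusion cross-section = 0.23 × 0.45, so 0.1035 mm².
Volumetric flow = 135 × 0.1035 = 13.97 mm³/s.

13.97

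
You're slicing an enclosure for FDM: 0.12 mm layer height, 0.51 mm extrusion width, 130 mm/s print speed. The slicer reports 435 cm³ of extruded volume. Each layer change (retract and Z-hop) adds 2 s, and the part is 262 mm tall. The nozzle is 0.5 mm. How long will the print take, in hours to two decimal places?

16.40 hours

Bead cross-section = 0.12 × 0.51, so 0.0612 mm².
Toolpath length = 435 cm³ / 0.0612 mm² = 435000 / 0.0612 = 7107843.1 mm.
Extrusion time = 7107843.1 / 130 = 54675.7 s.
Number of layers: 262 / 0.12 → 2184 (rounded up).
Layer-change overhead = 2184 × 2, so 4368 s.
Altogether 54675.7 + 4368 = 59043.7 s, i.e. 16.40 hours.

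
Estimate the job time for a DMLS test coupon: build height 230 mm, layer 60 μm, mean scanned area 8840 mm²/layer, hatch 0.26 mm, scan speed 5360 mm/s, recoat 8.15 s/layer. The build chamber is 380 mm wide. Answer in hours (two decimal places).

Layers = ⌈230/0.06⌉ = 3834.
Per-layer scan distance: 8840 / 0.26 → 34000 mm.
Scan time per layer: 34000 / 5360 → 6.3433 s.
Per-layer time = 6.3433 + 8.15, so 14.4933 s.
3834 layers × 14.4933 s/layer = 55567.3122 s, i.e. 15.44 hours.

15.44 hours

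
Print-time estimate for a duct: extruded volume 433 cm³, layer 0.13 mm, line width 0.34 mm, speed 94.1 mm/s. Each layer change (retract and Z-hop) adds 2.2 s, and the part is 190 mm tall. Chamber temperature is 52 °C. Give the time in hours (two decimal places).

Line area = 0.13 × 0.34 = 0.0442 mm².
Toolpath length = 433 cm³ / 0.0442 mm² = 433000 / 0.0442 = 9796380.1 mm.
Print-move time: 9796380.1 / 94.1 → 104106.1 s.
Number of layers: 190 / 0.13 → 1462 (rounded up).
Z-hop total: 1462 × 2.2 → 3216.4 s.
Total = 104106.1 + 3216.4 = 107322.5 s = 29.81 hours.

29.81 hours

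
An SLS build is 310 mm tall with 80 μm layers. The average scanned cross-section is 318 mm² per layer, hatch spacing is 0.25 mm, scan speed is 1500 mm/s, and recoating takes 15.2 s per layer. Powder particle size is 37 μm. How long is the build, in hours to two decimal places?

Layers = ⌈310/0.08⌉ = 3875.
Per-layer scan distance = 318 / 0.25 = 1272 mm.
Per-layer scan time = 1272 / 1500 = 0.848 s.
Per-layer time = 0.848 + 15.2, so 16.048 s.
Total: 3875 × 16.048 s = 62186 s → 17.27 hours.

17.27 hours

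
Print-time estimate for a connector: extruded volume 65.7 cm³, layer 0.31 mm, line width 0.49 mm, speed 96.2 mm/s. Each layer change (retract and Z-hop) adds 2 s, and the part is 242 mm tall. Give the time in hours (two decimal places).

Extrusion cross-section = 0.31 × 0.49 = 0.1519 mm².
Total extruded path = 65700/0.1519 = 432521.4 mm.
Time extruding = 432521.4 / 96.2, so 4496.1 s.
Layer count = ceil(242 / 0.31) = 781.
Non-print overhead: 781 × 2 → 1562 s.
Total = 4496.1 + 1562 = 6058.1 s = 1.68 hours.

1.68 hours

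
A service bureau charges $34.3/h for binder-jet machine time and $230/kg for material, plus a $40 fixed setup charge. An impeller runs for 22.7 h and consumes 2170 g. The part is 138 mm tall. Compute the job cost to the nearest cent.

$1317.71

Machine cost = 34.3 × 22.7 = $778.61.
Material charge = 230 × 2170/1000, so $499.10.
Total = 778.61 + 499.10 + 40 = $1317.71.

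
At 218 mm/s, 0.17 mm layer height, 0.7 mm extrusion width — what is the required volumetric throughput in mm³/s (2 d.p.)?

25.94

Extrusion cross-section: 0.17 × 0.7 → 0.119 mm².
Q = v·A = 218 × 0.119 = 25.94 mm³/s.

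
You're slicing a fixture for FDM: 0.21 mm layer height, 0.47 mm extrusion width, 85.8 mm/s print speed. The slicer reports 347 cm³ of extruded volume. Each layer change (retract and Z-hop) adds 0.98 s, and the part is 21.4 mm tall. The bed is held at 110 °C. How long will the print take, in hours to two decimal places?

11.41 hours

Extrusion cross-section: 0.21 × 0.47 → 0.0987 mm².
Toolpath length = 347 cm³ / 0.0987 mm² = 347000 / 0.0987 = 3515704.2 mm.
Time extruding = 3515704.2 / 85.8, so 40975.6 s.
Layers = ⌈21.4/0.21⌉ = 102.
Layer-change overhead = 102 × 0.98, so 99.96 s.
Altogether 40975.6 + 99.96 = 41075.56 s, i.e. 11.41 hours.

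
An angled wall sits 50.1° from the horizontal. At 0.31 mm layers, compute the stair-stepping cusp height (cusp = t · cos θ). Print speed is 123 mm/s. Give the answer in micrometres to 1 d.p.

198.8 μm

cos(50.1°) = 0.6414, so cusp = 0.31 × 0.6414 = 0.198834 mm → 198.8 μm.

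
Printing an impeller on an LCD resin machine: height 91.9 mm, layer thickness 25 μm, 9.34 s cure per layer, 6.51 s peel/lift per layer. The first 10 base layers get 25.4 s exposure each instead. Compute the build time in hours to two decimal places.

Number of layers: 91.9 / 0.025 → 3676 (rounded up).
Bottom layers: 10 × (25.4 + 6.51) → 319.1 s.
Remaining layers = 3666 × (9.34 + 6.51), so 58106.1 s.
Total = 319.1 + 58106.1 = 58425.2 s = 16.23 hours.

16.23 hours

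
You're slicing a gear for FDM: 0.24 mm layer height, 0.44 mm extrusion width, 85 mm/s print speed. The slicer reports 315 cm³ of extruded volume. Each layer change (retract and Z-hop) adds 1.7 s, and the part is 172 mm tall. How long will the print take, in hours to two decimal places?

10.09 hours

Line area = 0.24 × 0.44, so 0.1056 mm².
Total extruded path = 315000/0.1056 = 2982954.5 mm.
Print-move time: 2982954.5 / 85 → 35093.6 s.
Layer count = ceil(172 / 0.24) = 717.
Non-print overhead = 717 × 1.7 = 1218.9 s.
Total = 35093.6 + 1218.9 = 36312.5 s = 10.09 hours.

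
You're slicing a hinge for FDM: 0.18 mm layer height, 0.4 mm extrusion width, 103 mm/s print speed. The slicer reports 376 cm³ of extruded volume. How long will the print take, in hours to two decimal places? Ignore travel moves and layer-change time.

Bead cross-section = 0.18 × 0.4, so 0.072 mm².
Toolpath length = 376 cm³ / 0.072 mm² = 376000 / 0.072 = 5222222.2 mm.
Print-move time = 5222222.2 / 103, so 50701.2 s.
Converting: 50701.2 s = 14.08 hours.

14.08 hours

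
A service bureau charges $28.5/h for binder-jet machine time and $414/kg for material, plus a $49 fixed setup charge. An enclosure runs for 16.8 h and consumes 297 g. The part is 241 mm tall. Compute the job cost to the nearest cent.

$650.76

Machine cost = 28.5 × 16.8 = $478.80.
Feedstock cost: 414 × 297/1000 → $122.958.
Total = 478.80 + 122.958 + 49 = 650.758 ≈ $650.76.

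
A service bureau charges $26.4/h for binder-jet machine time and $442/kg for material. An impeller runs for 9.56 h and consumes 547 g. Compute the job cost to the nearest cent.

$494.16

Machine-time cost = 26.4 × 9.56, so $252.384.
Material cost = 442 × 547/1000 = $241.774.
Total = 252.384 + 241.774 = 494.158 ≈ $494.16.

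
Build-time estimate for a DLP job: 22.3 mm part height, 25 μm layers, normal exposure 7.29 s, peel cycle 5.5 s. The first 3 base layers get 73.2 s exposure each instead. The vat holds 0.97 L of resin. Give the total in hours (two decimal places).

3.22 hours

Layer count = ceil(22.3 / 0.025) = 892.
Burn-in layers = 3 × (73.2 + 5.5), so 236.1 s.
Remaining layers = 889 × (7.29 + 5.5) = 11370.31 s.
Total = 236.1 + 11370.31 = 11606.41 s = 3.22 hours.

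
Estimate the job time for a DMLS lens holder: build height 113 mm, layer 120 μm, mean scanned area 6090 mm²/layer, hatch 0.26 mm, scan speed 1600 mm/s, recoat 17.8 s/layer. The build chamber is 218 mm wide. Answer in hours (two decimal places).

8.49 hours

Layer count = ceil(113 / 0.12) = 942.
Hatch length per layer = 6090 / 0.26, so 23423.1 mm.
Per-layer scan time: 23423.1 / 1600 → 14.6394 s.
Per-layer time = 14.6394 + 17.8, so 32.4394 s.
Total: 942 × 32.4394 s = 30557.9148 s → 8.49 hours.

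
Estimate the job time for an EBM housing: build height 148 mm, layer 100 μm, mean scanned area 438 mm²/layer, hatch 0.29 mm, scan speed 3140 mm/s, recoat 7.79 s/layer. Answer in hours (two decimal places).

3.40 hours

Number of layers: 148 / 0.1 → 1480 (rounded up).
Per-layer scan distance = 438 / 0.29, so 1510.3 mm.
Scan time per layer = 1510.3 / 3140 = 0.481 s.
Per-layer time = 0.481 + 7.79, so 8.271 s.
Total: 1480 × 8.271 s = 12241.08 s → 3.40 hours.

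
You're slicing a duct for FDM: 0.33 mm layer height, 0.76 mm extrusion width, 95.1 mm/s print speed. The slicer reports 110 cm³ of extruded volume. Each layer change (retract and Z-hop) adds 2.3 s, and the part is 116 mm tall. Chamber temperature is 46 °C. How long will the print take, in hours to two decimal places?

1.51 hours

Line area: 0.33 × 0.76 → 0.2508 mm².
Toolpath length = 110 cm³ / 0.2508 mm² = 110000 / 0.2508 = 438596.5 mm.
Print-move time: 438596.5 / 95.1 → 4612 s.
Number of layers: 116 / 0.33 → 352 (rounded up).
Layer-change overhead = 352 × 2.3 = 809.6 s.
Altogether 4612 + 809.6 = 5421.6 s, i.e. 1.51 hours.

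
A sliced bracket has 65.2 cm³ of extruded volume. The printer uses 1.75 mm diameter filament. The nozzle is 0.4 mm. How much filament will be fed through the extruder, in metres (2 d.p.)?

27.11 m

Filament cross-section = π × (1.75/2)² = 2.4053 mm².
L = 65200 mm³ / 2.4053 mm² = 27106.81 mm, i.e. 27.11 m.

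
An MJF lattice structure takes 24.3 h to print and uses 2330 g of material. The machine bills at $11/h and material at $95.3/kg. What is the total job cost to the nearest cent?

Machine cost = 11 × 24.3, so $267.30.
Material charge = 95.3 × 2330/1000 = $222.049.
Job cost: 267.30 + 222.049 = 489.349 ≈ $489.35.

$489.35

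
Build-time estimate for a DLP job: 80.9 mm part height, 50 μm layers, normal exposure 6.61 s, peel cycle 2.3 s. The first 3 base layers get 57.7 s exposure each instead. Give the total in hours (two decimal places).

Number of layers: 80.9 / 0.05 → 1618 (rounded up).
Burn-in layers: 3 × (57.7 + 2.3) → 180 s.
Normal layers = 1615 × (6.61 + 2.3), so 14389.65 s.
Total = 180 + 14389.65 = 14569.65 s = 4.05 hours.

4.05 hours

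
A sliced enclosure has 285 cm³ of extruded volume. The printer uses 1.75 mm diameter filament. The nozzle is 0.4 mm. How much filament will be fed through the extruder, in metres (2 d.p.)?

Filament cross-section = π × (1.75/2)² = 2.4053 mm².
Length = 285 cm³ / 2.4053 mm² = 285000 / 2.4053 = 118488.34 mm = 118.49 m.

118.49 m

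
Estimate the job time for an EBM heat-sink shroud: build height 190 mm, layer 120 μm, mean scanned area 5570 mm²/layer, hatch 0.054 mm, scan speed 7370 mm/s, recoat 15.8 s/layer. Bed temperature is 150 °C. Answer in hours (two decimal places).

Layer count = ceil(190 / 0.12) = 1584.
Per-layer scan distance = 5570 / 0.054 = 103148.1 mm.
Per-layer scan time = 103148.1 / 7370 = 13.9957 s.
Layer cycle: 13.9957 + 15.8 → 29.7957 s.
Total: 1584 × 29.7957 s = 47196.3888 s → 13.11 hours.

13.11 hours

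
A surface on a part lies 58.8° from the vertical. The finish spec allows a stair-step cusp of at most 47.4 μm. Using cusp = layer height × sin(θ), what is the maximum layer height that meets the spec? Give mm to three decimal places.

sin(58.8°) = 0.8554; t_max = 0.0474/0.8554 = 0.055 mm.

0.055 mm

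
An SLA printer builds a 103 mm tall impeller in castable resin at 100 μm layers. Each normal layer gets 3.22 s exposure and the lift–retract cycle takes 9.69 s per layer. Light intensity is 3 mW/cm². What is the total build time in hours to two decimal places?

Number of layers: 103 / 0.1 → 1030 (rounded up).
Cycle time = 3.22 + 9.69 = 12.91 s.
Build time: 1030 × 12.91 s = 13297.3 s, i.e. 3.69 hours.

3.69 hours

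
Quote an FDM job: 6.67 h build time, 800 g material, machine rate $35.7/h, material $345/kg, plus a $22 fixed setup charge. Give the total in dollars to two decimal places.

$536.12

Machine cost = 35.7 × 6.67 = $238.119.
Material charge = 345 × 800/1000 = $276.00.
Adding setup: 238.119 + 276.00 + 22 → 536.119 ≈ $536.12.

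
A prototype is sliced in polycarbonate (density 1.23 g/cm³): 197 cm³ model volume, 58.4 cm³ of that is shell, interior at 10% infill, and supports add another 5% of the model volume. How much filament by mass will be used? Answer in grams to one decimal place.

Interior volume: 197 − 58.4 → 138.6 cm³.
Deposited infill = 0.10 × 138.6 = 13.86 cm³.
Support: 0.05 × 197 → 9.85 cm³.
Total extruded: 58.4 + 13.86 + 9.85 → 82.11 cm³.
Mass = 82.11 × 1.23, so 100.9953 g.

101.0 g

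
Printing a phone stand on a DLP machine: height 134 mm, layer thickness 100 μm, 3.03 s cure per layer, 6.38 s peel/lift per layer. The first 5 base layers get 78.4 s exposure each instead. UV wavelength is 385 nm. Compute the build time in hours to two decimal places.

3.61 hours

Layer count = ceil(134 / 0.1) = 1340.
Base layers = 5 × (78.4 + 6.38), so 423.9 s.
Remaining layers = 1335 × (3.03 + 6.38), so 12562.35 s.
Sum: 423.9 + 12562.35 = 12986.25 s → 3.61 hours.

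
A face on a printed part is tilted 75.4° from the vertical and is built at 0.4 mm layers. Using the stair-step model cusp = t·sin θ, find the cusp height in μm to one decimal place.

387.1 μm

Cusp = layer height × sin(75.4°) = 0.4 × 0.9677 = 0.38708 mm = 387.1 μm.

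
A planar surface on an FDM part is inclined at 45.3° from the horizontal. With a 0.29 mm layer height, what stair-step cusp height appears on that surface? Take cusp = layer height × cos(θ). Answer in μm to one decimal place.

204.0 μm

Cusp = layer height × cos(45.3°) = 0.29 × 0.7034 = 0.203986 mm = 204.0 μm.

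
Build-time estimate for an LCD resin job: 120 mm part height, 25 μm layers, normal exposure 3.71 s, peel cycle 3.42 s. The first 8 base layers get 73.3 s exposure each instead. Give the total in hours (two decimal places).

9.66 hours

Layer count = ceil(120 / 0.025) = 4800.
Base layers = 8 × (73.3 + 3.42), so 613.76 s.
Regular layers: 4792 × (3.71 + 3.42) → 34166.96 s.
Sum: 613.76 + 34166.96 = 34780.72 s → 9.66 hours.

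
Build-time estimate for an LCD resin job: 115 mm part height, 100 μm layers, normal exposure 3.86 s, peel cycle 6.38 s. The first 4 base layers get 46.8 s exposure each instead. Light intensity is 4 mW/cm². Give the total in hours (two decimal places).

3.32 hours

Layers = ⌈115/0.1⌉ = 1150.
Bottom layers: 4 × (46.8 + 6.38) → 212.72 s.
Regular layers = 1146 × (3.86 + 6.38) = 11735.04 s.
Total = 212.72 + 11735.04 = 11947.76 s = 3.32 hours.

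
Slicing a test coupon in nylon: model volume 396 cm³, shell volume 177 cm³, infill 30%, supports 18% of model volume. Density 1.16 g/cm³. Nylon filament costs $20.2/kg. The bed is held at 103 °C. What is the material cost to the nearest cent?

Volume inside the shell = 396 − 177, so 219 cm³.
Infill deposited = 0.30 × 219 = 65.7 cm³.
Support: 0.18 × 396 → 71.28 cm³.
Total printed volume = 177 + 65.7 + 71.28 = 313.98 cm³.
Mass = 313.98 × 1.16, so 364.2168 g.
Cost = 364.2168 g / 1000 × $20.2/kg = $7.36.

$7.36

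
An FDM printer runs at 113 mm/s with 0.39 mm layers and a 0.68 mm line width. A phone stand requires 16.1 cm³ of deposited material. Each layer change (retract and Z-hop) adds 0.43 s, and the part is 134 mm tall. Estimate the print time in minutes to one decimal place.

Line area: 0.39 × 0.68 → 0.2652 mm².
Total extruded path = 16100/0.2652 = 60708.9 mm.
Extrusion time = 60708.9 / 113 = 537.2 s.
Layer count = ceil(134 / 0.39) = 344.
Non-print overhead = 344 × 0.43, so 147.92 s.
Total = 537.2 + 147.92 = 685.12 s = 11.4 minutes.

11.4 minutes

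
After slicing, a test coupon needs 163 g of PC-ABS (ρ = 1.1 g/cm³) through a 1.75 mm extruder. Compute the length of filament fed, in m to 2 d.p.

Extruded volume: 163/1.1 = 148.1818 cm³ (148181.8 mm³).
A = π r² = π × 0.875² = 2.4053 mm².
Length = 148181.8 / 2.4053 = 61606.37 mm = 61.61 m.

61.61 m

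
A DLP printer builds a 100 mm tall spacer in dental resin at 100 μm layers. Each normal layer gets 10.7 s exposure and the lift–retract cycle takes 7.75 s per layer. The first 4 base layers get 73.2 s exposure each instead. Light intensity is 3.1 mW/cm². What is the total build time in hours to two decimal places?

Layers = ⌈100/0.1⌉ = 1000.
Bottom layers: 4 × (73.2 + 7.75) → 323.8 s.
Normal layers: 996 × (10.7 + 7.75) → 18376.2 s.
Total = 323.8 + 18376.2 = 18700 s = 5.19 hours.

5.19 hours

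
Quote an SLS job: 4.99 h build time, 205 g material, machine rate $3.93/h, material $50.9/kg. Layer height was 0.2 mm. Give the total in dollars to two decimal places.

$30.05

Time charge: 3.93 × 4.99 → $19.6107.
Material cost = 50.9 × 205/1000 = $10.4345.
Total = 19.6107 + 10.4345 = 30.0452 ≈ $30.05.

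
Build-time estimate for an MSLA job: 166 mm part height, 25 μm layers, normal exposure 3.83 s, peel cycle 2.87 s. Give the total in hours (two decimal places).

Layers = ⌈166/0.025⌉ = 6640.
Per-layer time = 3.83 + 2.87, so 6.7 s.
Total = 6640 × 6.7 = 44488 s = 12.36 hours.

12.36 hours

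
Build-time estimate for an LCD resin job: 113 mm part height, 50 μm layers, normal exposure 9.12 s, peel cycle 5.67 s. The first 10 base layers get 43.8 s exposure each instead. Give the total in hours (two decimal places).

9.38 hours

Number of layers: 113 / 0.05 → 2260 (rounded up).
Burn-in layers = 10 × (43.8 + 5.67) = 494.7 s.
Normal layers = 2250 × (9.12 + 5.67) = 33277.5 s.
Total = 494.7 + 33277.5 = 33772.2 s = 9.38 hours.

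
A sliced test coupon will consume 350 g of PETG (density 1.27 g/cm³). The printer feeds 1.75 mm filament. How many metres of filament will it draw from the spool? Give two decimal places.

Extruded volume: 350/1.27 = 275.5906 cm³ (275590.6 mm³).
Filament cross-section = π × (1.75/2)² = 2.4053 mm².
L = V/A = 275590.6/2.4053 = 114576.39 mm → 114.58 m.

114.58 m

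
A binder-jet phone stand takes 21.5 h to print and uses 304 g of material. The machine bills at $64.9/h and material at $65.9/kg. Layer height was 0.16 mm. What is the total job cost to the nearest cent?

$1415.38

Machine cost = 64.9 × 21.5, so $1395.35.
Feedstock cost = 65.9 × 304/1000, so $20.0336.
Job cost: 1395.35 + 20.0336 = 1415.3836 ≈ $1415.38.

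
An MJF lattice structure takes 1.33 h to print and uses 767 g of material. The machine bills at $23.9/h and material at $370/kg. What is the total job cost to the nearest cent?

$315.58

Machine cost = 23.9 × 1.33, so $31.787.
Material charge = 370 × 767/1000 = $283.79.
Total = 31.787 + 283.79 = 315.577 ≈ $315.58.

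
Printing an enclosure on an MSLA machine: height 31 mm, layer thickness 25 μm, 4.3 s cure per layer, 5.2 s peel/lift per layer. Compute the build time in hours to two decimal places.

3.27 hours

Layer count = ceil(31 / 0.025) = 1240.
Each layer takes: 4.3 + 5.2 → 9.5 s.
Total = 1240 × 9.5 = 11780 s = 3.27 hours.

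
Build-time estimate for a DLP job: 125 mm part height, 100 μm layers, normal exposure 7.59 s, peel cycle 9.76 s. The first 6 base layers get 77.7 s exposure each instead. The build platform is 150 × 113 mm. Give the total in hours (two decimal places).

Layers = ⌈125/0.1⌉ = 1250.
Burn-in layers = 6 × (77.7 + 9.76) = 524.76 s.
Regular layers = 1244 × (7.59 + 9.76) = 21583.4 s.
Sum: 524.76 + 21583.4 = 22108.16 s → 6.14 hours.

6.14 hours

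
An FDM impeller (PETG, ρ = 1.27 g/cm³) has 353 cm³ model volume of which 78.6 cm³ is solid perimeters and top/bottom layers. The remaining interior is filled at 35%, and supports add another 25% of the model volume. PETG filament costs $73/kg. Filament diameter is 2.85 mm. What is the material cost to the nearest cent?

$24.37

Volume inside the shell = 353 − 78.6 = 274.4 cm³.
Deposited infill: 0.35 × 274.4 → 96.04 cm³.
Support: 0.25 × 353 → 88.25 cm³.
Total printed volume = 78.6 + 96.04 + 88.25 = 262.89 cm³.
Mass = 262.89 × 1.27 = 333.8703 g.
Cost = 333.8703 g / 1000 × $73/kg = $24.37.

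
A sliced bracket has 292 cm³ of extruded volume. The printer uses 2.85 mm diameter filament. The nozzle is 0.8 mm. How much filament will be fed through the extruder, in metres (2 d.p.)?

Filament cross-section = π × (2.85/2)² = 6.3794 mm².
L = 292000 mm³ / 6.3794 mm² = 45772.33 mm, i.e. 45.77 m.

45.77 m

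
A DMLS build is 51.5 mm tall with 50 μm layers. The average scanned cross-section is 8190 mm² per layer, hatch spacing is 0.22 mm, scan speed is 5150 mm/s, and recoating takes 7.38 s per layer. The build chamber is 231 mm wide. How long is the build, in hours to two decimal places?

4.18 hours

Layer count = ceil(51.5 / 0.05) = 1030.
Per-layer scan distance: 8190 / 0.22 → 37227.3 mm.
Scan time per layer = 37227.3 / 5150, so 7.2286 s.
Layer cycle = 7.2286 + 7.38 = 14.6086 s.
1030 layers × 14.6086 s/layer = 15046.858 s, i.e. 4.18 hours.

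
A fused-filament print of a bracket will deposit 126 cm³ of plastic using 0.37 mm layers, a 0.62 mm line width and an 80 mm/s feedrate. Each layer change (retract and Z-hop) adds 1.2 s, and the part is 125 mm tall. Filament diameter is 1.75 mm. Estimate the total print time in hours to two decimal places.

Bead cross-section = 0.37 × 0.62, so 0.2294 mm².
Total extruded path = 126000/0.2294 = 549258.9 mm.
Extrusion time = 549258.9 / 80 = 6865.7 s.
Layer count = ceil(125 / 0.37) = 338.
Z-hop total: 338 × 1.2 → 405.6 s.
Total = 6865.7 + 405.6 = 7271.3 s = 2.02 hours.

2.02 hours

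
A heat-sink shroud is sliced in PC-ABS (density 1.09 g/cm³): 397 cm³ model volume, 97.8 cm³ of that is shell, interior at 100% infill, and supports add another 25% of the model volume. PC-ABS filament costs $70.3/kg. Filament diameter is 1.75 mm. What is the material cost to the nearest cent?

Interior volume = 397 − 97.8 = 299.2 cm³.
Infill volume: 1.00 × 299.2 → 299.2 cm³.
Support: 0.25 × 397 → 99.25 cm³.
Total printed volume = 97.8 + 299.2 + 99.25, so 496.25 cm³.
Mass: 496.25 × 1.09 → 540.9125 g.
At $70.3/kg: 540.9125/1000 × 70.3 = $38.03.

$38.03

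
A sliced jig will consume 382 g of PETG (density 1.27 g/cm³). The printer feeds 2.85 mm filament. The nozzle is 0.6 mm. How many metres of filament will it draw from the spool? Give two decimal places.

Volume = 382 g / 1.27 g·cm⁻³ = 300.7874 cm³ = 300787.4 mm³.
Cross-section of 2.85 mm filament: π·(2.85/2)² = 6.3794 mm².
L = V/A = 300787.4/6.3794 = 47149.79 mm → 47.15 m.

47.15 m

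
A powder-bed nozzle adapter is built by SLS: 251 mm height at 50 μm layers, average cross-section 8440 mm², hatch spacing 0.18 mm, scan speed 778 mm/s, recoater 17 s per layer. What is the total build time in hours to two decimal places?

107.75 hours

Number of layers: 251 / 0.05 → 5020 (rounded up).
Scan path per layer: 8440 / 0.18 → 46888.9 mm.
Scan time per layer = 46888.9 / 778, so 60.2685 s.
Per-layer time: 60.2685 + 17 → 77.2685 s.
5020 layers × 77.2685 s/layer = 387887.87 s, i.e. 107.75 hours.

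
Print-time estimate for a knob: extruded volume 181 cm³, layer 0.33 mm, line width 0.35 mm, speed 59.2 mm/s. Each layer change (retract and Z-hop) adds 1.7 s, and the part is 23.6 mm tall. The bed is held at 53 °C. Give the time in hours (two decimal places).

Extrusion cross-section = 0.33 × 0.35, so 0.1155 mm².
Toolpath length = 181 cm³ / 0.1155 mm² = 181000 / 0.1155 = 1567099.6 mm.
Print-move time = 1567099.6 / 59.2, so 26471.3 s.
Layers = ⌈23.6/0.33⌉ = 72.
Non-print overhead = 72 × 1.7, so 122.4 s.
Altogether 26471.3 + 122.4 = 26593.7 s, i.e. 7.39 hours.

7.39 hours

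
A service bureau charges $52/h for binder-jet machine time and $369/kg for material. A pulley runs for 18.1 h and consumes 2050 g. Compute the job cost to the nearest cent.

$1697.65

Machine-time cost: 52 × 18.1 → $941.20.
Material charge = 369 × 2050/1000, so $756.45.
Job cost: 941.20 + 756.45 = $1697.65.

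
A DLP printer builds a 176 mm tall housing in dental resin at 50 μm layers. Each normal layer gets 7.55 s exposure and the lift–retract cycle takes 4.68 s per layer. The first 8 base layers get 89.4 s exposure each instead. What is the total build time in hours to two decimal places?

12.14 hours

Number of layers: 176 / 0.05 → 3520 (rounded up).
Bottom layers = 8 × (89.4 + 4.68), so 752.64 s.
Regular layers = 3512 × (7.55 + 4.68), so 42951.76 s.
Sum: 752.64 + 42951.76 = 43704.4 s → 12.14 hours.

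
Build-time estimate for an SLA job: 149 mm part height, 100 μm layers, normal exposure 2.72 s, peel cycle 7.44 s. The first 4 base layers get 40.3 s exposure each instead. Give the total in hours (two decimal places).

Number of layers: 149 / 0.1 → 1490 (rounded up).
Bottom layers = 4 × (40.3 + 7.44), so 190.96 s.
Remaining layers = 1486 × (2.72 + 7.44), so 15097.76 s.
Total = 190.96 + 15097.76 = 15288.72 s = 4.25 hours.

4.25 hours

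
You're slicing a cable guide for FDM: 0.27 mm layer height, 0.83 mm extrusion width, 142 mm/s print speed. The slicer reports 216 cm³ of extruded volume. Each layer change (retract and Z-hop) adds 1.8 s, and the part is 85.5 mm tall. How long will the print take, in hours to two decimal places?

Line area = 0.27 × 0.83, so 0.2241 mm².
Toolpath length = 216 cm³ / 0.2241 mm² = 216000 / 0.2241 = 963855.4 mm.
Print-move time: 963855.4 / 142 → 6787.7 s.
Layer count = ceil(85.5 / 0.27) = 317.
Non-print overhead: 317 × 1.8 → 570.6 s.
Total = 6787.7 + 570.6 = 7358.3 s = 2.04 hours.

2.04 hours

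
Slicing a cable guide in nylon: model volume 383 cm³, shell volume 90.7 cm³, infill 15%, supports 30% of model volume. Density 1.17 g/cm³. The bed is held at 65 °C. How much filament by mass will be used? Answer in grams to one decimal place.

291.9 g

Interior volume = 383 − 90.7, so 292.3 cm³.
Infill deposited = 0.15 × 292.3, so 43.845 cm³.
Support = 0.30 × 383, so 114.9 cm³.
Total extruded = 90.7 + 43.845 + 114.9 = 249.445 cm³.
Mass = 249.445 × 1.17, so 291.85065 g.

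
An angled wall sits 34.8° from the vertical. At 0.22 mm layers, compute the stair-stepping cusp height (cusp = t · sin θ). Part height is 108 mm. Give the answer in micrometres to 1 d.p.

125.6 μm

Cusp = layer height × sin(34.8°) = 0.22 × 0.5707 = 0.125554 mm = 125.6 μm.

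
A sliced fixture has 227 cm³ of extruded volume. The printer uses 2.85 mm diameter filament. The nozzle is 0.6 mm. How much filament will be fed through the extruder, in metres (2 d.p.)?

Filament cross-section = π × (2.85/2)² = 6.3794 mm².
Length = 227 cm³ / 6.3794 mm² = 227000 / 6.3794 = 35583.28 mm = 35.58 m.

35.58 m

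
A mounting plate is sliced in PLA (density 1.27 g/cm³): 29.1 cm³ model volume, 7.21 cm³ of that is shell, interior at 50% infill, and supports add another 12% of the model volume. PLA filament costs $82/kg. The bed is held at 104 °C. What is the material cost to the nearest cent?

$2.25

Infill region: 29.1 − 7.21 → 21.89 cm³.
Infill deposited = 0.50 × 21.89 = 10.945 cm³.
Support = 0.12 × 29.1, so 3.492 cm³.
Total printed volume: 7.21 + 10.945 + 3.492 → 21.647 cm³.
Mass = 21.647 × 1.27 = 27.49169 g.
Cost = 27.49169 g / 1000 × $82/kg = $2.25.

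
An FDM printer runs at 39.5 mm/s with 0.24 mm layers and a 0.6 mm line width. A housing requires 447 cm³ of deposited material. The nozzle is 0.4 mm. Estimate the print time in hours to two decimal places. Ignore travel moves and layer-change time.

Extrusion cross-section = 0.24 × 0.6 = 0.144 mm².
Path length: 447000 mm³ / 0.144 mm² → 3104166.7 mm.
Extrusion time: 3104166.7 / 39.5 → 78586.5 s.
78586.5 s = 21.83 hours.

21.83 hours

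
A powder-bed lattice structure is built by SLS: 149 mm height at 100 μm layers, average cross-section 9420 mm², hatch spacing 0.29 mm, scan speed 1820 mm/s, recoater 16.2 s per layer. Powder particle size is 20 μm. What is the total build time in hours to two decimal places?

Number of layers: 149 / 0.1 → 1490 (rounded up).
Hatch length per layer = 9420 / 0.29, so 32482.8 mm.
Laser time per layer: 32482.8 / 1820 → 17.8477 s.
Per-layer time = 17.8477 + 16.2, so 34.0477 s.
Total: 1490 × 34.0477 s = 50731.073 s → 14.09 hours.

14.09 hours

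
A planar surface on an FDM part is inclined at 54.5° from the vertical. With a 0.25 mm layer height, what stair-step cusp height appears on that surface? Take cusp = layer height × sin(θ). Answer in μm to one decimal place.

h_c = t·sin θ = 0.25 × 0.8141 = 0.203525 mm (203.5 μm).

203.5 μm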